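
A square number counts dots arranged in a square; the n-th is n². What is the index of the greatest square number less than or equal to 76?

8

Solve n² ≤ 76 for integer n.
n = 8 gives 64 ≤ 76, while n = 9 gives 81 > 76; so the answer is index 8.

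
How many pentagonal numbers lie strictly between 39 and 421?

The n-th pentagonal number is n(3n−1)/2.
Smallest index with value > 39: n = 6 (giving 51).
Largest index with value < 421: n = 16 (giving 376).
Indices 6 through 16: 11 terms.

11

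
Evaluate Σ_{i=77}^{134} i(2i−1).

1317499

Σ i(2i−1) = 2Σi² − Σi over i = 77..134.
Σi = 9045 − 2926 = 6119 and Σi² = 811035 − 149226 = 661809.
2·661809 − 1·6119 = 1317499.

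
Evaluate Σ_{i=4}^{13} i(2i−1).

1525

Σ i(2i−1) = 2Σi² − Σi over i = 4..13.
Σi = 91 − 6 = 85 and Σi² = 819 − 14 = 805.
2·805 − 1·85 = 1525.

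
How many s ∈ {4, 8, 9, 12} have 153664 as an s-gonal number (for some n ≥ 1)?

1

s = 4: P(4, 392) = 153664. ✓
s = 8: P(8, 226) = 152776 and P(8, 227) = 154133; 153664 is not s-gonal.
s = 9: P(9, 209) = 152361 and P(9, 210) = 153825; 153664 is not s-gonal.
s = 12: P(12, 175) = 152425 and P(12, 176) = 154176; 153664 is not s-gonal.
Hits: s ∈ {4} → 1.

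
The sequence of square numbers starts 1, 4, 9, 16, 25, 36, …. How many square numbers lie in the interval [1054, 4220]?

The n-th square number is n².
Smallest index with value ≥ 1054: n = 33 (giving 1089).
Largest index with value ≤ 4220: n = 64 (giving 4096).
Indices 33 through 64: 32 terms.

32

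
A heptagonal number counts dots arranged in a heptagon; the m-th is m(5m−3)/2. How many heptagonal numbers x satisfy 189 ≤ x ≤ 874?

11

The n-th heptagonal number is n(5n−3)/2.
Smallest index with value ≥ 189: n = 9 (giving 189).
Largest index with value ≤ 874: n = 19 (giving 874).
Indices 9 through 19: 11 terms.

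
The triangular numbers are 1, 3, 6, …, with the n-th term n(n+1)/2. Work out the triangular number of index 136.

9316

136·137/2 = 18632/2 = 9316.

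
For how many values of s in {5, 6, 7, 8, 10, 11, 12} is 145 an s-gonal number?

1

s = 5: P(5, 10) = 145. ✓
s = 6: P(6, 8) = 120 and P(6, 9) = 153; 145 is not s-gonal.
s = 7: P(7, 7) = 112 and P(7, 8) = 148; 145 is not s-gonal.
s = 8: P(8, 7) = 133 and P(8, 8) = 176; 145 is not s-gonal.
s = 10: P(10, 6) = 126 and P(10, 7) = 175; 145 is not s-gonal.
s = 11: P(11, 6) = 141 and P(11, 7) = 196; 145 is not s-gonal.
s = 12: P(12, 5) = 105 and P(12, 6) = 156; 145 is not s-gonal.
Hits: s ∈ {5} → 1.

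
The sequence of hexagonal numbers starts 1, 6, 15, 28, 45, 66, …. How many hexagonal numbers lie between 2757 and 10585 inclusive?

The n-th hexagonal number is n(2n−1).
Smallest index with value ≥ 2757: n = 38 (giving 2850).
Largest index with value ≤ 10585: n = 73 (giving 10585).
Indices 38 through 73: 36 terms.

36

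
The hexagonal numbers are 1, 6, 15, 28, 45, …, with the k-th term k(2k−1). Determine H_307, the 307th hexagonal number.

188191

307·(2·307 − 1) = 307·613 = 188191.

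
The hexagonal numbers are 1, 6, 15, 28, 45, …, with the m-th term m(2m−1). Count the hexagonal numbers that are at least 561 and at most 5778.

38

The n-th hexagonal number is n(2n−1).
Smallest index with value ≥ 561: n = 17 (giving 561).
Largest index with value ≤ 5778: n = 54 (giving 5778).
Indices 17 through 54: 38 terms.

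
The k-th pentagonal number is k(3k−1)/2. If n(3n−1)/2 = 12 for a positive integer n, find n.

Set n(3n−1)/2 = 12, giving 3n² − n − 24 = 0.
The discriminant is 1 + 24·12 = 289, and √289 = 17.
So n = (1 + 17) / 6 = 18/6 = 3.
Check: 3·(3·3 − 1)/2 = 12. ✓

3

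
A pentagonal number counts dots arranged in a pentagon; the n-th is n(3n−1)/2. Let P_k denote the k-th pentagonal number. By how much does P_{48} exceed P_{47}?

142

Consecutive pentagonal numbers differ by 3n − 2: here 3·48 − 2 = 142.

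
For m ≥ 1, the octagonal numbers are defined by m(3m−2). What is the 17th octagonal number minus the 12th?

17·(3·17 − 2) = 833 and 12·(3·12 − 2) = 408.
Difference: 833 − 408 = 425.

425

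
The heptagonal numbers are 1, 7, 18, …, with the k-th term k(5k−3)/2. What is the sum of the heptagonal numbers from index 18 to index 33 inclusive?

26248

Σ i(5i−3)/2 = (5Σi² − 3Σi) / 2 over i = 18..33.
Σi = 561 − 153 = 408 and Σi² = 12529 − 1785 = 10744.
(5·10744 − 3·408) / 2 = 52496/2 = 26248.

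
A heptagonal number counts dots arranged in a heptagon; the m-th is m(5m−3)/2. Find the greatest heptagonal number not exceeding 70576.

Solve n(5n−3)/2 ≤ 70576 for integer n.
n = 168 gives 70308 ≤ 70576, while n = 169 gives 71149 > 70576; so the answer is 70308.

70308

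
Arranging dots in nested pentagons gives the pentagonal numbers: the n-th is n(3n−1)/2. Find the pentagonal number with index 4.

4·(3·4 − 1)/2 = 4·11/2 = 22.

22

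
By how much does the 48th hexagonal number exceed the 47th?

189

Consecutive hexagonal numbers differ by 4n − 3: here 4·48 − 3 = 189.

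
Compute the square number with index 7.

49

The 7th square number is n² with n = 7.
7² = 49.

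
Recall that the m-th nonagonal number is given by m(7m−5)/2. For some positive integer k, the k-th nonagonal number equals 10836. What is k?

56

Set n(7n−5)/2 = 10836, giving 7n² − 5n − 21672 = 0.
The discriminant is 25 + 56·10836 = 606841, and √606841 = 779.
So n = (5 + 779) / 14 = 784/14 = 56.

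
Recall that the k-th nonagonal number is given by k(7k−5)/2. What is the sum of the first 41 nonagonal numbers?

Σ i(7i−5)/2 = (7Σi² − 5Σi) / 2 over i = 1..41.
Σi = 861 and Σi² = 23821.
(7·23821 − 5·861) / 2 = 162442/2 = 81221.

81221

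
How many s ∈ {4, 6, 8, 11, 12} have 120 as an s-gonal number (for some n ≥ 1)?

s = 4: P(4, 10) = 100 and P(4, 11) = 121; 120 is not s-gonal.
s = 6: P(6, 8) = 120. ✓
s = 8: P(8, 6) = 96 and P(8, 7) = 133; 120 is not s-gonal.
s = 11: P(11, 5) = 95 and P(11, 6) = 141; 120 is not s-gonal.
s = 12: P(12, 5) = 105 and P(12, 6) = 156; 120 is not s-gonal.
Hits: s ∈ {6} → 1.

1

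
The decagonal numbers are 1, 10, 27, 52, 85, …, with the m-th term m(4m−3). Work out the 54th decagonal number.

The 54th decagonal number is n(4n−3) with n = 54.
54·(4·54 − 3) = 54·213 = 11502.

11502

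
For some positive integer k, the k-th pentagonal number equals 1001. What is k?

Set n(3n−1)/2 = 1001, giving 3n² − n − 2002 = 0.
So n = (1 + 155) / 6 = 156/6 = 26.

26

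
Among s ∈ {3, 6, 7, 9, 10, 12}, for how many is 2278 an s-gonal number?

s = 3: P(3, 67) = 2278. ✓
s = 6: P(6, 34) = 2278. ✓
s = 7: P(7, 30) = 2205 and P(7, 31) = 2356; 2278 is not s-gonal.
s = 9: P(9, 25) = 2125 and P(9, 26) = 2301; 2278 is not s-gonal.
s = 10: P(10, 24) = 2232 and P(10, 25) = 2425; 2278 is not s-gonal.
s = 12: P(12, 21) = 2121 and P(12, 22) = 2332; 2278 is not s-gonal.
Hits: s ∈ {3, 6} → 2.

2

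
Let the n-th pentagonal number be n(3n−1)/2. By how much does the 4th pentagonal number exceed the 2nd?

4·(3·4 − 1)/2 = 22 and 2·(3·2 − 1)/2 = 5.
Difference: 22 − 5 = 17.

17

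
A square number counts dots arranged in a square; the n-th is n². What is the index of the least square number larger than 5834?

77

Solve n² > 5834 for integer n.
The largest n with value ≤ 5834 is 76 (since 5776 ≤ 5834 < 5929), so the first above is n = 77, value 5929.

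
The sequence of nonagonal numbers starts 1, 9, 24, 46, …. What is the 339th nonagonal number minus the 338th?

Consecutive nonagonal numbers differ by 7n − 6: here 7·339 − 6 = 2367.

2367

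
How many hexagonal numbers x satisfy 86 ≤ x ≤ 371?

7

The n-th hexagonal number is n(2n−1).
Smallest index with value ≥ 86: n = 7 (giving 91).
Largest index with value ≤ 371: n = 13 (giving 325).
Indices 7 through 13: 7 terms.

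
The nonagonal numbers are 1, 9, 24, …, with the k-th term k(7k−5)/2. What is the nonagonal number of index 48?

7944

The 48th nonagonal number is n(7n−5)/2 with n = 48.
48·(7·48 − 5)/2 = 48·331/2 = 7944.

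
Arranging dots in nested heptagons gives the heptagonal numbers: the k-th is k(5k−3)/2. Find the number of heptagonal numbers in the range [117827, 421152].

193

The n-th heptagonal number is n(5n−3)/2.
Smallest index with value ≥ 117827: n = 218 (giving 118483).
Largest index with value ≤ 421152: n = 410 (giving 419635).
Indices 218 through 410: 193 terms.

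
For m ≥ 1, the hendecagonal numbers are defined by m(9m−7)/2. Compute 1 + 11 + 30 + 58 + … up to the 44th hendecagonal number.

Σ i(9i−7)/2 = (9Σi² − 7Σi) / 2 over i = 1..44.
Σi = 990 and Σi² = 29370.
(9·29370 − 7·990) / 2 = 257400/2 = 128700.

128700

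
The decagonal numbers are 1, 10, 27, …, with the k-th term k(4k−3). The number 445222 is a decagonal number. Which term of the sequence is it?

Set n(4n−3) = 445222, giving 4n² − 3n − 445222 = 0.
The discriminant is 9 + 16·445222 = 7123561, and √7123561 = 2669.
So n = (3 + 2669) / 8 = 2672/8 = 334.

334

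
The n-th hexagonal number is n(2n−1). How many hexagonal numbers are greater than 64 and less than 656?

13

The n-th hexagonal number is n(2n−1).
Smallest index with value > 64: n = 6 (giving 66).
Largest index with value < 656: n = 18 (giving 630).
Indices 6 through 18: 13 terms.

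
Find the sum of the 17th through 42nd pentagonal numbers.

Σ i(3i−1)/2 = (3Σi² − Σi) / 2 over i = 17..42.
Σi = 903 − 136 = 767 and Σi² = 25585 − 1496 = 24089.
(3·24089 − 1·767) / 2 = 71500/2 = 35750.

35750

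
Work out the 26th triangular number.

351

The 26th triangular number is n(n+1)/2 with n = 26.
26·27/2 = 702/2 = 351.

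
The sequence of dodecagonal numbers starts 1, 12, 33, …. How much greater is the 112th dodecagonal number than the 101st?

11671

112·(5·112 − 4) = 62272 and 101·(5·101 − 4) = 50601.
Difference: 62272 − 50601 = 11671.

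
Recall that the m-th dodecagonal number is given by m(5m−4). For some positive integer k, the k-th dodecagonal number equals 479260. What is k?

Set n(5n−4) = 479260, giving 5n² − 4n − 479260 = 0.
So n = (4 + 3096) / 10 = 3100/10 = 310.

310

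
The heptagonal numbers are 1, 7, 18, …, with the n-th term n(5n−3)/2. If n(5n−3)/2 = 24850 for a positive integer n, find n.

100

Set n(5n−3)/2 = 24850, giving 5n² − 3n − 49700 = 0.
The discriminant is 9 + 40·24850 = 994009, and √994009 = 997.
So n = (3 + 997) / 10 = 1000/10 = 100.
Check: 100·(5·100 − 3)/2 = 24850. ✓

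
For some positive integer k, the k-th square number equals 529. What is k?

We need n² = 529, so n = √529 = 23.
Check: 23² = 529. ✓

23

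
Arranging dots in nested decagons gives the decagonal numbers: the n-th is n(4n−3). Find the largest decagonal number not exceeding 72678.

Solve n(4n−3) ≤ 72678 for integer n.
n = 135 gives 72495 ≤ 72678, while n = 136 gives 73576 > 72678; so the answer is 72495.

72495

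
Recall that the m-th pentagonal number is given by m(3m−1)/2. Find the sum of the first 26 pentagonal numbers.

9126

Σ i(3i−1)/2 = (3Σi² − Σi) / 2 over i = 1..26.
Σi = 351 and Σi² = 6201.
(3·6201 − 1·351) / 2 = 18252/2 = 9126.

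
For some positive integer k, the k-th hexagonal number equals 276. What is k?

12

Set n(2n−1) = 276, giving 2n² − n − 276 = 0.
So n = (1 + 47) / 4 = 48/4 = 12.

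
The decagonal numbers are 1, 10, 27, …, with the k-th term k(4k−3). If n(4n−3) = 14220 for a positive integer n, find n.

Set n(4n−3) = 14220, giving 4n² − 3n − 14220 = 0.
So n = (3 + 477) / 8 = 480/8 = 60.

60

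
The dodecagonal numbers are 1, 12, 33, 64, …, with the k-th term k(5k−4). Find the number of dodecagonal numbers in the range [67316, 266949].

The n-th dodecagonal number is n(5n−4).
Smallest index with value ≥ 67316: n = 117 (giving 67977).
Largest index with value ≤ 266949: n = 231 (giving 265881).
Indices 117 through 231: 115 terms.

115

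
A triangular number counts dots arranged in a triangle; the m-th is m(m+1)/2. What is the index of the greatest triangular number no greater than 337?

Solve n(n+1)/2 ≤ 337 for integer n.
n = 25 gives 325 ≤ 337, while n = 26 gives 351 > 337; so the answer is index 25.

25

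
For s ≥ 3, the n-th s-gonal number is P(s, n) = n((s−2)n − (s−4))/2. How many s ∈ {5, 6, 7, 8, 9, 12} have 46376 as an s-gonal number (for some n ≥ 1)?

1

s = 5: P(5, 176) = 46376. ✓
s = 6: P(6, 152) = 46056 and P(6, 153) = 46665; 46376 is not s-gonal.
s = 7: P(7, 136) = 46036 and P(7, 137) = 46717; 46376 is not s-gonal.
s = 8: P(8, 124) = 45880 and P(8, 125) = 46625; 46376 is not s-gonal.
s = 9: P(9, 115) = 46000 and P(9, 116) = 46806; 46376 is not s-gonal.
s = 12: P(12, 96) = 45696 and P(12, 97) = 46657; 46376 is not s-gonal.
Hits: s ∈ {5} → 1.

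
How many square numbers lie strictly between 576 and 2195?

22

The n-th square number is n².
Smallest index with value > 576: n = 25 (giving 625).
Largest index with value < 2195: n = 46 (giving 2116).
Indices 25 through 46: 22 terms.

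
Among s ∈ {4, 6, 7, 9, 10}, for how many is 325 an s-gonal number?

2

s = 4: P(4, 18) = 324 and P(4, 19) = 361; 325 is not s-gonal.
s = 6: P(6, 13) = 325. ✓
s = 7: P(7, 11) = 286 and P(7, 12) = 342; 325 is not s-gonal.
s = 9: P(9, 10) = 325. ✓
s = 10: P(10, 9) = 297 and P(10, 10) = 370; 325 is not s-gonal.
Hits: s ∈ {6, 9} → 2.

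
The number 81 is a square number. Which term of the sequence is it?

We need n² = 81, so n = √81 = 9.

9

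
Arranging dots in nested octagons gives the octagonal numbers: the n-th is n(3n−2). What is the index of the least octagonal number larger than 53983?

135

Solve n(3n−2) > 53983 for integer n.
The largest n with value ≤ 53983 is 134 (since 53600 ≤ 53983 < 54405), so the first above is n = 135, value 54405.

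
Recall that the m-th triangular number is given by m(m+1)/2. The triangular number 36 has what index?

8

Set n(n+1)/2 = 36, giving n² + n − 72 = 0.
The discriminant is 1 + 8·36 = 289, and √289 = 17.
So n = (-1 + 17) / 2 = 16/2 = 8.
Check: 8·9/2 = 36. ✓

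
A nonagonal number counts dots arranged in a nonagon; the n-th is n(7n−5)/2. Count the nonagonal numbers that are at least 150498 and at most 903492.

301

The n-th nonagonal number is n(7n−5)/2.
Smallest index with value ≥ 150498: n = 208 (giving 150904).
Largest index with value ≤ 903492: n = 508 (giving 901954).
Indices 208 through 508: 301 terms.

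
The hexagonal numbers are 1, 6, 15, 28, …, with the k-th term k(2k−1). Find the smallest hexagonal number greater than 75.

Solve n(2n−1) > 75 for integer n.
The largest n with value ≤ 75 is 6 (since 66 ≤ 75 < 91), so the first above is n = 7, value 91.

91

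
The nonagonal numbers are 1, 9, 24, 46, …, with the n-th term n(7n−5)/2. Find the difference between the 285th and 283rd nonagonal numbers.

285·(7·285 − 5)/2 = 283575 and 283·(7·283 − 5)/2 = 279604.
Difference: 283575 − 279604 = 3971.

3971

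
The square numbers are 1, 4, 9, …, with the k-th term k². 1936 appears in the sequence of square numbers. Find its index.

44

We need n² = 1936, so n = √1936 = 44.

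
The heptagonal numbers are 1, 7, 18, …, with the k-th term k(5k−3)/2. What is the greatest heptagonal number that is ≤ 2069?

2059

Solve n(5n−3)/2 ≤ 2069 for integer n.
n = 29 gives 2059 ≤ 2069, while n = 30 gives 2205 > 2069; so the answer is 2059.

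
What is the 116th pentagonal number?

The 116th pentagonal number is n(3n−1)/2 with n = 116.
116·(3·116 − 1)/2 = 116·347/2 = 20126.

20126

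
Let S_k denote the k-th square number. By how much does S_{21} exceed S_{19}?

21² = 441 and 19² = 361.
Difference: 441 − 361 = 80.

80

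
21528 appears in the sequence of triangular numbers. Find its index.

207

Set n(n+1)/2 = 21528, giving n² + n − 43056 = 0.
The discriminant is 1 + 8·21528 = 172225, and √172225 = 415.
So n = (-1 + 415) / 2 = 414/2 = 207.
Check: 207·208/2 = 21528. ✓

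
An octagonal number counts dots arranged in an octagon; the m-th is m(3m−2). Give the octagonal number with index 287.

246533

The 287th octagonal number is n(3n−2) with n = 287.
287·(3·287 − 2) = 287·859 = 246533.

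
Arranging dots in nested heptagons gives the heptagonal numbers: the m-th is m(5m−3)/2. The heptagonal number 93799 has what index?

194

Set n(5n−3)/2 = 93799, giving 5n² − 3n − 187598 = 0.
The discriminant is 9 + 40·93799 = 3751969, and √3751969 = 1937.
So n = (3 + 1937) / 10 = 1940/10 = 194.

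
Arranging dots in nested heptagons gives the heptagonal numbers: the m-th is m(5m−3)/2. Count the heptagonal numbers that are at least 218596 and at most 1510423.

482

The n-th heptagonal number is n(5n−3)/2.
Smallest index with value ≥ 218596: n = 296 (giving 218596).
Largest index with value ≤ 1510423: n = 777 (giving 1508157).
Indices 296 through 777: 482 terms.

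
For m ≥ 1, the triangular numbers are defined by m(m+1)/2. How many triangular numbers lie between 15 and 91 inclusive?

The n-th triangular number is n(n+1)/2.
Smallest index with value ≥ 15: n = 5 (giving 15).
Largest index with value ≤ 91: n = 13 (giving 91).
Indices 5 through 13: 9 terms.

9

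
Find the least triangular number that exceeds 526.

528

Solve n(n+1)/2 > 526 for integer n.
The largest n with value ≤ 526 is 31 (since 496 ≤ 526 < 528), so the first above is n = 32, value 528.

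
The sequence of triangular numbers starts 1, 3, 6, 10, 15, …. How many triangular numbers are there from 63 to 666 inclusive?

The n-th triangular number is n(n+1)/2.
Smallest index with value ≥ 63: n = 11 (giving 66).
Largest index with value ≤ 666: n = 36 (giving 666).
Indices 11 through 36: 26 terms.

26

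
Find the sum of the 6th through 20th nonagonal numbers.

9365

Σ i(7i−5)/2 = (7Σi² − 5Σi) / 2 over i = 6..20.
Σi = 210 − 15 = 195 and Σi² = 2870 − 55 = 2815.
(7·2815 − 5·195) / 2 = 18730/2 = 9365.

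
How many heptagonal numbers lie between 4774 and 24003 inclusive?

55

The n-th heptagonal number is n(5n−3)/2.
Smallest index with value ≥ 4774: n = 44 (giving 4774).
Largest index with value ≤ 24003: n = 98 (giving 23863).
Indices 44 through 98: 55 terms.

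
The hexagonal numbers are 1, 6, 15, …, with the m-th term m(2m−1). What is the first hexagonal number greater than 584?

Solve n(2n−1) > 584 for integer n.
The largest n with value ≤ 584 is 17 (since 561 ≤ 584 < 630), so the first above is n = 18, value 630.

630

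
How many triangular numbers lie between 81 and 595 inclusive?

22

The n-th triangular number is n(n+1)/2.
Smallest index with value ≥ 81: n = 13 (giving 91).
Largest index with value ≤ 595: n = 34 (giving 595).
Indices 13 through 34: 22 terms.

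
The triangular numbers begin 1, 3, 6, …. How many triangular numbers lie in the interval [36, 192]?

The n-th triangular number is n(n+1)/2.
Smallest index with value ≥ 36: n = 8 (giving 36).
Largest index with value ≤ 192: n = 19 (giving 190).
Indices 8 through 19: 12 terms.

12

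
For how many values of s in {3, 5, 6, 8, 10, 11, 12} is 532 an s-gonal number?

1

s = 3: P(3, 32) = 528 and P(3, 33) = 561; 532 is not s-gonal.
s = 5: P(5, 19) = 532. ✓
s = 6: P(6, 16) = 496 and P(6, 17) = 561; 532 is not s-gonal.
s = 8: P(8, 13) = 481 and P(8, 14) = 560; 532 is not s-gonal.
s = 10: P(10, 11) = 451 and P(10, 12) = 540; 532 is not s-gonal.
s = 11: P(11, 11) = 506 and P(11, 12) = 606; 532 is not s-gonal.
s = 12: P(12, 10) = 460 and P(12, 11) = 561; 532 is not s-gonal.
Hits: s ∈ {5} → 1.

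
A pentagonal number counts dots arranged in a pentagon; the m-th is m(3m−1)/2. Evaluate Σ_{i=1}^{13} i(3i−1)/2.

1183

Σ i(3i−1)/2 = (3Σi² − Σi) / 2 over i = 1..13.
Σi = 91 and Σi² = 819.
(3·819 − 1·91) / 2 = 2366/2 = 1183.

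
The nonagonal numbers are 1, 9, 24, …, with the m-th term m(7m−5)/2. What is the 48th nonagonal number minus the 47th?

330

Consecutive nonagonal numbers differ by 7n − 6: here 7·48 − 6 = 330.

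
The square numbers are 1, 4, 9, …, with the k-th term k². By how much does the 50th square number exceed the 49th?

n² − (n−1)² = 2n − 1, so 50² − 49² = 2·50 − 1 = 99.

99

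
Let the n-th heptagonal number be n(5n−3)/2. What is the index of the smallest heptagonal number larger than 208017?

Solve n(5n−3)/2 > 208017 for integer n.
The largest n with value ≤ 208017 is 288 (since 206928 ≤ 208017 < 208369), so the first above is n = 289, value 208369.

289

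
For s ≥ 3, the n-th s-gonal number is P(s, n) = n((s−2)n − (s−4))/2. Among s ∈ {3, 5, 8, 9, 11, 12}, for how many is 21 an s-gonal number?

2

s = 3: P(3, 6) = 21. ✓
s = 5: P(5, 3) = 12 and P(5, 4) = 22; 21 is not s-gonal.
s = 8: P(8, 3) = 21. ✓
s = 9: P(9, 2) = 9 and P(9, 3) = 24; 21 is not s-gonal.
s = 11: P(11, 2) = 11 and P(11, 3) = 30; 21 is not s-gonal.
s = 12: P(12, 2) = 12 and P(12, 3) = 33; 21 is not s-gonal.
Hits: s ∈ {3, 8} → 2.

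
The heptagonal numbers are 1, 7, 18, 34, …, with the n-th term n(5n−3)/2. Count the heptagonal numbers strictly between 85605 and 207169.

The n-th heptagonal number is n(5n−3)/2.
Smallest index with value > 85605: n = 186 (giving 86211).
Largest index with value < 207169: n = 288 (giving 206928).
Indices 186 through 288: 103 terms.

103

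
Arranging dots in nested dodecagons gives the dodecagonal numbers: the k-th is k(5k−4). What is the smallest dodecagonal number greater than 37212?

Solve n(5n−4) > 37212 for integer n.
The largest n with value ≤ 37212 is 86 (since 36636 ≤ 37212 < 37497), so the first above is n = 87, value 37497.

37497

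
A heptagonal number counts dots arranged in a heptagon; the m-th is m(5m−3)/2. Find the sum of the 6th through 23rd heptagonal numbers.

10281

Σ i(5i−3)/2 = (5Σi² − 3Σi) / 2 over i = 6..23.
Σi = 276 − 15 = 261 and Σi² = 4324 − 55 = 4269.
(5·4269 − 3·261) / 2 = 20562/2 = 10281.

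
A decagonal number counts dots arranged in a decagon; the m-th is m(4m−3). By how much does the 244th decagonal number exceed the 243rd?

1945

Consecutive decagonal numbers differ by 8n − 7: here 8·244 − 7 = 1945.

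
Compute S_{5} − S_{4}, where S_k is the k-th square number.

9

n² − (n−1)² = 2n − 1, so 5² − 4² = 2·5 − 1 = 9.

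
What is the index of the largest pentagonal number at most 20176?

116

Solve n(3n−1)/2 ≤ 20176 for integer n.
n = 116 gives 20126 ≤ 20176, while n = 117 gives 20475 > 20176; so the answer is index 116.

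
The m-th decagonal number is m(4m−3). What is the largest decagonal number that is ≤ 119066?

117820

Solve n(4n−3) ≤ 119066 for integer n.
n = 172 gives 117820 ≤ 119066, while n = 173 gives 119197 > 119066; so the answer is 117820.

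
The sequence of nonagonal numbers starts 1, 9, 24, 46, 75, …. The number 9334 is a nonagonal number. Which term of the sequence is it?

52

Set n(7n−5)/2 = 9334, giving 7n² − 5n − 18668 = 0.
So n = (5 + 723) / 14 = 728/14 = 52.
Check: 52·(7·52 − 5)/2 = 9334. ✓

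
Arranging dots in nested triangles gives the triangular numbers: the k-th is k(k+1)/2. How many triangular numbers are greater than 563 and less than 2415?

35

The n-th triangular number is n(n+1)/2.
Smallest index with value > 563: n = 34 (giving 595).
Largest index with value < 2415: n = 68 (giving 2346).
Indices 34 through 68: 35 terms.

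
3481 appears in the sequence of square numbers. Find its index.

59

We need n² = 3481, so n = √3481 = 59.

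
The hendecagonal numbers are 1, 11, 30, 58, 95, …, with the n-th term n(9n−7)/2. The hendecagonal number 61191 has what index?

Set n(9n−7)/2 = 61191, giving 9n² − 7n − 122382 = 0.
The discriminant is 49 + 72·61191 = 4405801, and √4405801 = 2099.
So n = (7 + 2099) / 18 = 2106/18 = 117.
Check: 117·(9·117 − 7)/2 = 61191. ✓

117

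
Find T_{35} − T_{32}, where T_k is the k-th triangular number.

35·36/2 = 630 and 32·33/2 = 528.
Difference: 630 − 528 = 102.

102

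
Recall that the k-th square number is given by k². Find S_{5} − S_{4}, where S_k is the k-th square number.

n² − (n−1)² = 2n − 1, so 5² − 4² = 2·5 − 1 = 9.

9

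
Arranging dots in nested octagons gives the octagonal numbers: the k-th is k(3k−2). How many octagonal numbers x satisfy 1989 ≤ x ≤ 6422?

20

The n-th octagonal number is n(3n−2).
Smallest index with value ≥ 1989: n = 27 (giving 2133).
Largest index with value ≤ 6422: n = 46 (giving 6256).
Indices 27 through 46: 20 terms.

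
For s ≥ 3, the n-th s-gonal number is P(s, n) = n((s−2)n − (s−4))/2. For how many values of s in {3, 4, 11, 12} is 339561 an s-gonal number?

s = 3: P(3, 823) = 339076 and P(3, 824) = 339900; 339561 is not s-gonal.
s = 4: P(4, 582) = 338724 and P(4, 583) = 339889; 339561 is not s-gonal.
s = 11: P(11, 275) = 339350 and P(11, 276) = 341826; 339561 is not s-gonal.
s = 12: P(12, 261) = 339561. ✓
Hits: s ∈ {12} → 1.

1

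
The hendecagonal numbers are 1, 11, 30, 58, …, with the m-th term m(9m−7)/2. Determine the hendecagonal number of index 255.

255·(9·255 − 7)/2 = 255·2288/2 = 255·1144 = 291720.

291720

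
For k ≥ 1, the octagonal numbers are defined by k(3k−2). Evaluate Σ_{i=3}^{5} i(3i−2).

126

Σ i(3i−2) = 3Σi² − 2Σi over i = 3..5.
Σi = 15 − 3 = 12 and Σi² = 55 − 5 = 50.
3·50 − 2·12 = 126.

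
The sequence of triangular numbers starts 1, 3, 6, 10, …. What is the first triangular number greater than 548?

561

Solve n(n+1)/2 > 548 for integer n.
The largest n with value ≤ 548 is 32 (since 528 ≤ 548 < 561), so the first above is n = 33, value 561.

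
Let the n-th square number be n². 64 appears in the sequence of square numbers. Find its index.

We need n² = 64, so n = √64 = 8.
Check: 8² = 64. ✓

8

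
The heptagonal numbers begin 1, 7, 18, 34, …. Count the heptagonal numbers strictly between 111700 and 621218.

287

The n-th heptagonal number is n(5n−3)/2.
Smallest index with value > 111700: n = 212 (giving 112042).
Largest index with value < 621218: n = 498 (giving 619263).
Indices 212 through 498: 287 terms.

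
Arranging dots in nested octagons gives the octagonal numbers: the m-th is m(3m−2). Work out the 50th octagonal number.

The 50th octagonal number is n(3n−2) with n = 50.
50·(3·50 − 2) = 50·148 = 7400.

7400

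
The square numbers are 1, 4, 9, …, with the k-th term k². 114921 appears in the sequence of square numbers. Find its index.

We need n² = 114921, so n = √114921 = 339.
Check: 339² = 114921. ✓

339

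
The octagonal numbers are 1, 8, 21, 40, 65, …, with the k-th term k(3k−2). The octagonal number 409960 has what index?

Set n(3n−2) = 409960, giving 3n² − 2n − 409960 = 0.
The discriminant is 4 + 12·409960 = 4919524, and √4919524 = 2218.
So n = (2 + 2218) / 6 = 2220/6 = 370.

370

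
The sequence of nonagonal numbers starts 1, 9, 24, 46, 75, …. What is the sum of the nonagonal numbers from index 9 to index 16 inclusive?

Σ i(7i−5)/2 = (7Σi² − 5Σi) / 2 over i = 9..16.
Σi = 136 − 36 = 100 and Σi² = 1496 − 204 = 1292.
(7·1292 − 5·100) / 2 = 8544/2 = 4272.

4272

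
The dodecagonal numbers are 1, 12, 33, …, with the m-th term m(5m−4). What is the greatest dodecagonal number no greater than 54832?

Solve n(5n−4) ≤ 54832 for integer n.
n = 105 gives 54705 ≤ 54832, while n = 106 gives 55756 > 54832; so the answer is 54705.

54705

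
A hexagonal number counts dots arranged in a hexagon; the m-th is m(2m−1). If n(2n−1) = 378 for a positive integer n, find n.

14

Set n(2n−1) = 378, giving 2n² − n − 378 = 0.
The discriminant is 1 + 8·378 = 3025, and √3025 = 55.
So n = (1 + 55) / 4 = 56/4 = 14.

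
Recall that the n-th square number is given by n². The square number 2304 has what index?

We need n² = 2304, so n = √2304 = 48.

48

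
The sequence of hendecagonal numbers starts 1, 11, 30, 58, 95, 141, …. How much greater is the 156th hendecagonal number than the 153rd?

156·(9·156 − 7)/2 = 108966 and 153·(9·153 − 7)/2 = 104805.
Difference: 108966 − 104805 = 4161.

4161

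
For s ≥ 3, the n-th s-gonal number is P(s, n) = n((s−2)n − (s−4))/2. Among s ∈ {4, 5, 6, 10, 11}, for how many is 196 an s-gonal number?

s = 4: P(4, 14) = 196. ✓
s = 5: P(5, 11) = 176 and P(5, 12) = 210; 196 is not s-gonal.
s = 6: P(6, 10) = 190 and P(6, 11) = 231; 196 is not s-gonal.
s = 10: P(10, 7) = 175 and P(10, 8) = 232; 196 is not s-gonal.
s = 11: P(11, 7) = 196. ✓
Hits: s ∈ {4, 11} → 2.

2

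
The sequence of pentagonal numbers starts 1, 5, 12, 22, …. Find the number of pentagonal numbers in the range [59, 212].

The n-th pentagonal number is n(3n−1)/2.
Smallest index with value ≥ 59: n = 7 (giving 70).
Largest index with value ≤ 212: n = 12 (giving 210).
Indices 7 through 12: 6 terms.

6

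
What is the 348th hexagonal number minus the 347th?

1389

Consecutive hexagonal numbers differ by 4n − 3: here 4·348 − 3 = 1389.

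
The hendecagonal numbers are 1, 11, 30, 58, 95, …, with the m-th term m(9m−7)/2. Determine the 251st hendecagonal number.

282626

The 251st hendecagonal number is n(9n−7)/2 with n = 251.
251·(9·251 − 7)/2 = 251·2252/2 = 251·1126 = 282626.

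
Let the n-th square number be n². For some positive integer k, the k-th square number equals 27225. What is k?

We need n² = 27225, so n = √27225 = 165.
Check: 165² = 27225. ✓

165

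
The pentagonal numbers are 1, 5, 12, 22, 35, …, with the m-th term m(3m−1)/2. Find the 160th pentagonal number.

38320

The 160th pentagonal number is n(3n−1)/2 with n = 160.
160·(3·160 − 1)/2 = 160·479/2 = 38320.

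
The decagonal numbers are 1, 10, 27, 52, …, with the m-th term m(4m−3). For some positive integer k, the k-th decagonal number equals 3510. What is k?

Set n(4n−3) = 3510, giving 4n² − 3n − 3510 = 0.
The discriminant is 9 + 16·3510 = 56169, and √56169 = 237.
So n = (3 + 237) / 8 = 240/8 = 30.
Check: 30·(4·30 − 3) = 3510. ✓

30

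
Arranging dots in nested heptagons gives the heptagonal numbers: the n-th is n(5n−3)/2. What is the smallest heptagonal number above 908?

Solve n(5n−3)/2 > 908 for integer n.
The largest n with value ≤ 908 is 19 (since 874 ≤ 908 < 970), so the first above is n = 20, value 970.

970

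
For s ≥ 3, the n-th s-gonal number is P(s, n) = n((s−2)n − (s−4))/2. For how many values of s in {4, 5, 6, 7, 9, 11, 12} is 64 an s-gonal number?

2

s = 4: P(4, 8) = 64. ✓
s = 5: P(5, 6) = 51 and P(5, 7) = 70; 64 is not s-gonal.
s = 6: P(6, 5) = 45 and P(6, 6) = 66; 64 is not s-gonal.
s = 7: P(7, 5) = 55 and P(7, 6) = 81; 64 is not s-gonal.
s = 9: P(9, 4) = 46 and P(9, 5) = 75; 64 is not s-gonal.
s = 11: P(11, 4) = 58 and P(11, 5) = 95; 64 is not s-gonal.
s = 12: P(12, 4) = 64. ✓
Hits: s ∈ {4, 12} → 2.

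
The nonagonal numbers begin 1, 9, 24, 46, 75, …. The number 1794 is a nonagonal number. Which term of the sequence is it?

23

Set n(7n−5)/2 = 1794, giving 7n² − 5n − 3588 = 0.
The discriminant is 25 + 56·1794 = 100489, and √100489 = 317.
So n = (5 + 317) / 14 = 322/14 = 23.
Check: 23·(7·23 − 5)/2 = 1794. ✓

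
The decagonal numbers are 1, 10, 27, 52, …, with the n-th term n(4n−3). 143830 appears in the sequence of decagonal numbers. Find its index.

190

Set n(4n−3) = 143830, giving 4n² − 3n − 143830 = 0.
The discriminant is 9 + 16·143830 = 2301289, and √2301289 = 1517.
So n = (3 + 1517) / 8 = 1520/8 = 190.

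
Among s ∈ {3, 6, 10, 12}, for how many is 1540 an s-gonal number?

s = 3: P(3, 55) = 1540. ✓
s = 6: P(6, 28) = 1540. ✓
s = 10: P(10, 20) = 1540. ✓
s = 12: P(12, 17) = 1377 and P(12, 18) = 1548; 1540 is not s-gonal.
Hits: s ∈ {3, 6, 10} → 3.

3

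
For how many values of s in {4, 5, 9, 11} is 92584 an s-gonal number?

s = 4: P(4, 304) = 92416 and P(4, 305) = 93025; 92584 is not s-gonal.
s = 5: P(5, 248) = 92132 and P(5, 249) = 92877; 92584 is not s-gonal.
s = 9: P(9, 163) = 92584. ✓
s = 11: P(11, 143) = 91520 and P(11, 144) = 92808; 92584 is not s-gonal.
Hits: s ∈ {9} → 1.

1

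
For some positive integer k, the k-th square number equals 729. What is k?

27

We need n² = 729, so n = √729 = 27.
Check: 27² = 729. ✓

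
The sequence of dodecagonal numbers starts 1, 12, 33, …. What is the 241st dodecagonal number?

289441

The 241st dodecagonal number is n(5n−4) with n = 241.
241·(5·241 − 4) = 241·1201 = 289441.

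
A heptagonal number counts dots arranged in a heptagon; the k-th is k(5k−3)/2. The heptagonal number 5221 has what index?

Set n(5n−3)/2 = 5221, giving 5n² − 3n − 10442 = 0.
The discriminant is 9 + 40·5221 = 208849, and √208849 = 457.
So n = (3 + 457) / 10 = 460/10 = 46.
Check: 46·(5·46 − 3)/2 = 5221. ✓

46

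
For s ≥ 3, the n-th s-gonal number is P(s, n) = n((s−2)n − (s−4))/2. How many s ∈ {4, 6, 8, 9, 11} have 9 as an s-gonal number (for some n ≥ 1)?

s = 4: P(4, 3) = 9. ✓
s = 6: P(6, 2) = 6 and P(6, 3) = 15; 9 is not s-gonal.
s = 8: P(8, 2) = 8 and P(8, 3) = 21; 9 is not s-gonal.
s = 9: P(9, 2) = 9. ✓
s = 11: P(11, 1) = 1 and P(11, 2) = 11; 9 is not s-gonal.
Hits: s ∈ {4, 9} → 2.

2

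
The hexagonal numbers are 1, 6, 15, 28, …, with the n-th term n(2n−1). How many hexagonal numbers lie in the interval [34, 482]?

11

The n-th hexagonal number is n(2n−1).
Smallest index with value ≥ 34: n = 5 (giving 45).
Largest index with value ≤ 482: n = 15 (giving 435).
Indices 5 through 15: 11 terms.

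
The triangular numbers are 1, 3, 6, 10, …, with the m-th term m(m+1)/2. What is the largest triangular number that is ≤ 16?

Solve n(n+1)/2 ≤ 16 for integer n.
n = 5 gives 15 ≤ 16, while n = 6 gives 21 > 16; so the answer is 15.

15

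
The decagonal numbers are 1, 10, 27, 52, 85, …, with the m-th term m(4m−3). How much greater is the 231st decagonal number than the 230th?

1841

Consecutive decagonal numbers differ by 8n − 7: here 8·231 − 7 = 1841.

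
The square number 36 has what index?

6

We need n² = 36, so n = √36 = 6.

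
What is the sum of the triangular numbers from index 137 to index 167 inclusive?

Σ i(i+1)/2 = (Σi² + Σi) / 2 over i = 137..167.
Σi = 14028 − 9316 = 4712 and Σi² = 1566460 − 847756 = 718704.
(1·718704 + 1·4712) / 2 = 723416/2 = 361708.

361708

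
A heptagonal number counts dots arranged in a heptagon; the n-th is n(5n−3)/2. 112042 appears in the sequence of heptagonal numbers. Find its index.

212

Set n(5n−3)/2 = 112042, giving 5n² − 3n − 224084 = 0.
So n = (3 + 2117) / 10 = 2120/10 = 212.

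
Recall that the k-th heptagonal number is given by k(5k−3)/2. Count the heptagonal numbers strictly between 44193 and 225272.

The n-th heptagonal number is n(5n−3)/2.
Smallest index with value > 44193: n = 134 (giving 44689).
Largest index with value < 225272: n = 300 (giving 224550).
Indices 134 through 300: 167 terms.

167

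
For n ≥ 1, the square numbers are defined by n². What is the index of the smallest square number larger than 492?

Solve n² > 492 for integer n.
The largest n with value ≤ 492 is 22 (since 484 ≤ 492 < 529), so the first above is n = 23, value 529.

23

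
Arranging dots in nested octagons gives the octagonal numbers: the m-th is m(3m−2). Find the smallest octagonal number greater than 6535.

6816

Solve n(3n−2) > 6535 for integer n.
The largest n with value ≤ 6535 is 47 (since 6533 ≤ 6535 < 6816), so the first above is n = 48, value 6816.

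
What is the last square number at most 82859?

Solve n² ≤ 82859 for integer n.
n = 287 gives 82369 ≤ 82859, while n = 288 gives 82944 > 82859; so the answer is 82369.

82369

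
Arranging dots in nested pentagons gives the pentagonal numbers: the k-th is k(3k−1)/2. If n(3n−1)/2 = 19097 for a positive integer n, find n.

Set n(3n−1)/2 = 19097, giving 3n² − n − 38194 = 0.
The discriminant is 1 + 24·19097 = 458329, and √458329 = 677.
So n = (1 + 677) / 6 = 678/6 = 113.

113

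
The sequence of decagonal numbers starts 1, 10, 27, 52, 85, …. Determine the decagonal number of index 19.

The 19th decagonal number is n(4n−3) with n = 19.
19·(4·19 − 3) = 19·73 = 1387.

1387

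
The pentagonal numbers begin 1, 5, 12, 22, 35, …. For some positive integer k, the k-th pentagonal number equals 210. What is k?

12

Set n(3n−1)/2 = 210, giving 3n² − n − 420 = 0.
The discriminant is 1 + 24·210 = 5041, and √5041 = 71.
So n = (1 + 71) / 6 = 72/6 = 12.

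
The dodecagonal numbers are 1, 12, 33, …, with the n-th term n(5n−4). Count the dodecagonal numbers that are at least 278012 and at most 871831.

The n-th dodecagonal number is n(5n−4).
Smallest index with value ≥ 278012: n = 237 (giving 279897).
Largest index with value ≤ 871831: n = 417 (giving 867777).
Indices 237 through 417: 181 terms.

181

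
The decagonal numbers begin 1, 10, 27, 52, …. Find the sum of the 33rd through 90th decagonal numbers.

Σ i(4i−3) = 4Σi² − 3Σi over i = 33..90.
Σi = 4095 − 528 = 3567 and Σi² = 247065 − 11440 = 235625.
4·235625 − 3·3567 = 931799.

931799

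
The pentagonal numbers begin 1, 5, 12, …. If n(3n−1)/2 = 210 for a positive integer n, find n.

Set n(3n−1)/2 = 210, giving 3n² − n − 420 = 0.
The discriminant is 1 + 24·210 = 5041, and √5041 = 71.
So n = (1 + 71) / 6 = 72/6 = 12.
Check: 12·(3·12 − 1)/2 = 210. ✓

12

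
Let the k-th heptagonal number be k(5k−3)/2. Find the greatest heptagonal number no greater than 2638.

2512

Solve n(5n−3)/2 ≤ 2638 for integer n.
n = 32 gives 2512 ≤ 2638, while n = 33 gives 2673 > 2638; so the answer is 2512.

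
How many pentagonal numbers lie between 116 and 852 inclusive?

16

The n-th pentagonal number is n(3n−1)/2.
Smallest index with value ≥ 116: n = 9 (giving 117).
Largest index with value ≤ 852: n = 24 (giving 852).
Indices 9 through 24: 16 terms.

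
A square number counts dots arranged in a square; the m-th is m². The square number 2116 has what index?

We need n² = 2116, so n = √2116 = 46.

46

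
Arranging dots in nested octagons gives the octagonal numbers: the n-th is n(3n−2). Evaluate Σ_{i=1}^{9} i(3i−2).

765

Σ i(3i−2) = 3Σi² − 2Σi over i = 1..9.
Σi = 45 and Σi² = 285.
3·285 − 2·45 = 765.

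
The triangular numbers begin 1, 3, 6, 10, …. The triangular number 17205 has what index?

185

Set n(n+1)/2 = 17205, giving n² + n − 34410 = 0.
The discriminant is 1 + 8·17205 = 137641, and √137641 = 371.
So n = (-1 + 371) / 2 = 370/2 = 185.
Check: 185·186/2 = 17205. ✓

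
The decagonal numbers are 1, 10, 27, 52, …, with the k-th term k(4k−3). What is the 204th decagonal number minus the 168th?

204·(4·204 − 3) = 165852 and 168·(4·168 − 3) = 112392.
Difference: 165852 − 112392 = 53460.

53460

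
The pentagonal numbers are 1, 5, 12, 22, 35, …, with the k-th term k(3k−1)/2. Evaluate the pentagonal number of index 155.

The 155th pentagonal number is n(3n−1)/2 with n = 155.
155·(3·155 − 1)/2 = 155·464/2 = 155·232 = 35960.

35960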